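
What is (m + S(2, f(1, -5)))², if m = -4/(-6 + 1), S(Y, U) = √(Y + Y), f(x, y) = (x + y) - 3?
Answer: 196/25 ≈ 7.8400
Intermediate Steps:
f(x, y) = -3 + x + y
S(Y, U) = √2*√Y (S(Y, U) = √(2*Y) = √2*√Y)
m = ⅘ (m = -4/(-5) = -4*(-⅕) = ⅘ ≈ 0.80000)
(m + S(2, f(1, -5)))² = (⅘ + √2*√2)² = (⅘ + 2)² = (14/5)² = 196/25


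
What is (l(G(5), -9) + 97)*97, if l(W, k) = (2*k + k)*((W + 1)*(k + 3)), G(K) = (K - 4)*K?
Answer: 103693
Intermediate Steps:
G(K) = K*(-4 + K) (G(K) = (-4 + K)*K = K*(-4 + K))
l(W, k) = 3*k*(1 + W)*(3 + k) (l(W, k) = (3*k)*((1 + W)*(3 + k)) = 3*k*(1 + W)*(3 + k))
(l(G(5), -9) + 97)*97 = (3*(-9)*(3 - 9 + 3*(5*(-4 + 5)) + (5*(-4 + 5))*(-9)) + 97)*97 = (3*(-9)*(3 - 9 + 3*(5*1) + (5*1)*(-9)) + 97)*97 = (3*(-9)*(3 - 9 + 3*5 + 5*(-9)) + 97)*97 = (3*(-9)*(3 - 9 + 15 - 45) + 97)*97 = (3*(-9)*(-36) + 97)*97 = (972 + 97)*97 = 1069*97 = 103693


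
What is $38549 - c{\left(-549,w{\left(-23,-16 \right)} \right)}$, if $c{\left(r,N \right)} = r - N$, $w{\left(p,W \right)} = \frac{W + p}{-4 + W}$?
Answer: $\frac{781999}{20} \approx 39100.0$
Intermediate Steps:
$w{\left(p,W \right)} = \frac{W + p}{-4 + W}$
$38549 - c{\left(-549,w{\left(-23,-16 \right)} \right)} = 38549 - \left(-549 - \frac{-16 - 23}{-4 - 16}\right) = 38549 - \left(-549 - \frac{1}{-20} \left(-39\right)\right) = 38549 - \left(-549 - \left(- \frac{1}{20}\right) \left(-39\right)\right) = 38549 - \left(-549 - \frac{39}{20}\right) = 38549 - - \frac{11019}{20} = 38549 + \frac{11019}{20} = \frac{781999}{20}$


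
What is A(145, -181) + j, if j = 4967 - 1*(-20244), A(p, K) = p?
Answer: 25356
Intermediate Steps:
j = 25211 (j = 4967 + 20244 = 25211)
A(145, -181) + j = 145 + 25211 = 25356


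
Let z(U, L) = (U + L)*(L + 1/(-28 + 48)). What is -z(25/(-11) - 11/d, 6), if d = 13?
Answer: -1133/65 ≈ -17.431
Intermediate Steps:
z(U, L) = (1/20 + L)*(L + U) (z(U, L) = (L + U)*(L + 1/20) = (L + U)*(1/20 + L) = (1/20 + L)*(L + U))
-z(25/(-11) - 11/d, 6) = -(6² + (1/20)*6 + (25/(-11) - 11/13)/20 + 6*(25/(-11) - 11/13)) = -(36 + 3/10 + (25*(-1/11) - 11*1/13)/20 + 6*(25*(-1/11) - 11*1/13)) = -(36 + 3/10 + (-25/11 - 11/13)/20 + 6*(-25/11 - 11/13)) = -(36 + 3/10 + (1/20)*(-446/143) + 6*(-446/143)) = -(36 + 3/10 - 223/1430 - 2676/143) = -1*1133/65 = -1133/65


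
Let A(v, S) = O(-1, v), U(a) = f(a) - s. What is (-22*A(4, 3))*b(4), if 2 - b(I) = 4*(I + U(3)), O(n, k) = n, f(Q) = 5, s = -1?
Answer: -836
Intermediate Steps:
U(a) = 6 (U(a) = 5 - 1*(-1) = 5 + 1 = 6)
A(v, S) = -1
b(I) = -22 - 4*I (b(I) = 2 - 4*(I + 6) = 2 - 4*(6 + I) = 2 - (24 + 4*I) = 2 + (-24 - 4*I) = -22 - 4*I)
(-22*A(4, 3))*b(4) = (-22*(-1))*(-22 - 4*4) = 22*(-22 - 16) = 22*(-38) = -836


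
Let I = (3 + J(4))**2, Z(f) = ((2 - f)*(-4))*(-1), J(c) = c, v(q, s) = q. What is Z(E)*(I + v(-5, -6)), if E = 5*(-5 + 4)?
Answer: 1232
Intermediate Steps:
E = -5 (E = 5*(-1) = -5)
Z(f) = 8 - 4*f (Z(f) = (-8 + 4*f)*(-1) = 8 - 4*f)
I = 49 (I = (3 + 4)**2 = 7**2 = 49)
Z(E)*(I + v(-5, -6)) = (8 - 4*(-5))*(49 - 5) = (8 + 20)*44 = 28*44 = 1232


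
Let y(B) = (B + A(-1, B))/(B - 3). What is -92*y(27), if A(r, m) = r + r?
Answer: -575/6 ≈ -95.833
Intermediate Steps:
A(r, m) = 2*r
y(B) = (-2 + B)/(-3 + B) (y(B) = (B + 2*(-1))/(B - 3) = (B - 2)/(-3 + B) = (-2 + B)/(-3 + B))
-92*y(27) = -92*(-2 + 27)/(-3 + 27) = -92*25/24 = -575/6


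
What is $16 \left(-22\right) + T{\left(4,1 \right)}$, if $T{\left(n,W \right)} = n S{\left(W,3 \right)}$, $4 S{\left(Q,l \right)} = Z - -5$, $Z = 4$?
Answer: $-343$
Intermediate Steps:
$S{\left(Q,l \right)} = \frac{9}{4}$ ($S{\left(Q,l \right)} = \frac{4 - -5}{4} = \frac{4 + 5}{4} = \frac{1}{4} \cdot 9 = \frac{9}{4}$)
$T{\left(n,W \right)} = \frac{9 n}{4}$ ($T{\left(n,W \right)} = n \frac{9}{4} = \frac{9 n}{4}$)
$16 \left(-22\right) + T{\left(4,1 \right)} = 16 \left(-22\right) + \frac{9}{4} \cdot 4 = -352 + 9 = -343$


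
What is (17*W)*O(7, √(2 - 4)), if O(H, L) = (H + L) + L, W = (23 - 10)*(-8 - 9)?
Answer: -26299 - 7514*I*√2 ≈ -26299.0 - 10626.0*I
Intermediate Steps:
W = -221 (W = 13*(-17) = -221)
O(H, L) = H + 2*L
(17*W)*O(7, √(2 - 4)) = (17*(-221))*(7 + 2*√(2 - 4)) = -3757*(7 + 2*√(-2)) = -3757*(7 + 2*(I*√2)) = -3757*(7 + 2*I*√2) = -26299 - 7514*I*√2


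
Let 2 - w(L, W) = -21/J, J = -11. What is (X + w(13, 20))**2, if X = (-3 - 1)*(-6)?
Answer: 70225/121 ≈ 580.37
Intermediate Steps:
X = 24 (X = -4*(-6) = 24)
w(L, W) = 1/11 (w(L, W) = 2 - (-21)/(-11) = 2 - (-21)*(-1)/11 = 2 - 1*21/11 = 2 - 21/11 = 1/11)
(X + w(13, 20))**2 = (24 + 1/11)**2 = (265/11)**2 = 70225/121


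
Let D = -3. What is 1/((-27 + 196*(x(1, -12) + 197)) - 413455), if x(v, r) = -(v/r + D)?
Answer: -3/1122797 ≈ -2.6719e-6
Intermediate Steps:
x(v, r) = 3 - v/r (x(v, r) = -(v/r - 3) = -(-3 + v/r) = 3 - v/r)
1/((-27 + 196*(x(1, -12) + 197)) - 413455) = 1/((-27 + 196*((3 - 1*1/(-12)) + 197)) - 413455) = 1/((-27 + 196*((3 - 1*1*(-1/12)) + 197)) - 413455) = 1/((-27 + 196*((3 + 1/12) + 197)) - 413455) = 1/((-27 + 196*(37/12 + 197)) - 413455) = 1/((-27 + 196*(2401/12)) - 413455) = 1/((-27 + 117649/3) - 413455) = 1/(117568/3 - 413455) = 1/(-1122797/3) = -3/1122797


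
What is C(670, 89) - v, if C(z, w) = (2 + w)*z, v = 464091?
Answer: -403121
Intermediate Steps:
C(z, w) = z*(2 + w)
C(670, 89) - v = 670*(2 + 89) - 1*464091 = 670*91 - 464091 = 60970 - 464091 = -403121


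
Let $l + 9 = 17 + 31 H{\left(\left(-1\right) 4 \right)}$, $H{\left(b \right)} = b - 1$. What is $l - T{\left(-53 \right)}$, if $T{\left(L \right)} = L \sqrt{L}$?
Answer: $-147 + 53 i \sqrt{53} \approx -147.0 + 385.85 i$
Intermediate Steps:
$T{\left(L \right)} = L^{\frac{3}{2}}$
$H{\left(b \right)} = -1 + b$
$l = -147$ ($l = -9 + \left(17 + 31 \left(-1 - 4\right)\right) = -9 + \left(17 + 31 \left(-5\right)\right) = -9 + \left(17 - 155\right) = -9 - 138 = -147$)
$l - T{\left(-53 \right)} = -147 - \left(-53\right)^{\frac{3}{2}} = -147 - - 53 i \sqrt{53} = -147 + 53 i \sqrt{53}$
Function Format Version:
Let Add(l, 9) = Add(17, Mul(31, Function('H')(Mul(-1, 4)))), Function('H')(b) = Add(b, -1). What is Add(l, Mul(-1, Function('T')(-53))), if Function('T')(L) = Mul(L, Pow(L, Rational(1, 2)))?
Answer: Add(-147, Mul(53, I, Pow(53, Rational(1, 2)))) ≈ Add(-147.00, Mul(385.85, I))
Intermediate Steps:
Function('T')(L) = Pow(L, Rational(3, 2))
Function('H')(b) = Add(-1, b)
l = -147 (l = Add(-9, Add(17, Mul(31, Add(-1, Mul(-1, 4))))) = Add(-9, Add(17, Mul(31, Add(-1, -4)))) = Add(-9, Add(17, Mul(31, -5))) = Add(-9, Add(17, -155)) = Add(-9, -138) = -147)
Add(l, Mul(-1, Function('T')(-53))) = Add(-147, Mul(-1, Pow(-53, Rational(3, 2)))) = Add(-147, Mul(-1, Mul(-53, I, Pow(53, Rational(1, 2))))) = Add(-147, Mul(53, I, Pow(53, Rational(1, 2))))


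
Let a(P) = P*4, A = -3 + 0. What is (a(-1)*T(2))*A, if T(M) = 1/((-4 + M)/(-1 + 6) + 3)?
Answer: 60/13 ≈ 4.6154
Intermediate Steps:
T(M) = 1/(11/5 + M/5) (T(M) = 1/((-4 + M)/5 + 3) = 1/((-4 + M)*(1/5) + 3) = 1/((-4/5 + M/5) + 3) = 1/(11/5 + M/5))
A = -3
a(P) = 4*P
(a(-1)*T(2))*A = ((4*(-1))*(5/(11 + 2)))*(-3) = -20/13*(-3) = 60/13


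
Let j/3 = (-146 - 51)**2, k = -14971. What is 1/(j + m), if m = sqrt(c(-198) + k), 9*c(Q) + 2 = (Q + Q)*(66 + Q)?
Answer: 1047843/121997299430 - 3*I*sqrt(82469)/121997299430 ≈ 8.5891e-6 - 7.0618e-9*I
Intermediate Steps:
c(Q) = -2/9 + 2*Q*(66 + Q)/9 (c(Q) = -2/9 + ((Q + Q)*(66 + Q))/9 = -2/9 + ((2*Q)*(66 + Q))/9 = -2/9 + (2*Q*(66 + Q))/9 = -2/9 + 2*Q*(66 + Q)/9)
m = I*sqrt(82469)/3 (m = sqrt((-2/9 + (2/9)*(-198)**2 + (44/3)*(-198)) - 14971) = sqrt((-2/9 + (2/9)*39204 - 2904) - 14971) = sqrt((-2/9 + 8712 - 2904) - 14971) = sqrt(52270/9 - 14971) = sqrt(-82469/9) = I*sqrt(82469)/3 ≈ 95.725*I)
j = 116427 (j = 3*(-146 - 51)**2 = 3*(-197)**2 = 3*38809 = 116427)
1/(j + m) = 1/(116427 + I*sqrt(82469)/3)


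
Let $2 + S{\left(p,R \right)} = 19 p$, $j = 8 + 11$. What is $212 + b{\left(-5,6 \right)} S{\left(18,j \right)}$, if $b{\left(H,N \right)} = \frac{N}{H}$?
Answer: $-196$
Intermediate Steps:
$j = 19$
$S{\left(p,R \right)} = -2 + 19 p$
$212 + b{\left(-5,6 \right)} S{\left(18,j \right)} = 212 + \frac{6}{-5} \left(-2 + 19 \cdot 18\right) = 212 + 6 \left(- \frac{1}{5}\right) \left(-2 + 342\right) = 212 - 408 = -196$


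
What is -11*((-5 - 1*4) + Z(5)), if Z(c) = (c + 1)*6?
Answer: -297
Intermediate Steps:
Z(c) = 6 + 6*c (Z(c) = (1 + c)*6 = 6 + 6*c)
-11*((-5 - 1*4) + Z(5)) = -11*((-5 - 1*4) + (6 + 6*5)) = -11*((-5 - 4) + (6 + 30)) = -11*(-9 + 36) = -11*27 = -297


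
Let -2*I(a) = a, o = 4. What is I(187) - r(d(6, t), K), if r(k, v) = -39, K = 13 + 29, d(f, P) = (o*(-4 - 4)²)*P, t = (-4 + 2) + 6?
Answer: -109/2 ≈ -54.500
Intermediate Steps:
I(a) = -a/2
t = 4 (t = -2 + 6 = 4)
d(f, P) = 256*P (d(f, P) = (4*(-4 - 4)²)*P = (4*(-8)²)*P = (4*64)*P = 256*P)
K = 42
I(187) - r(d(6, t), K) = -½*187 - 1*(-39) = -187/2 + 39 = -109/2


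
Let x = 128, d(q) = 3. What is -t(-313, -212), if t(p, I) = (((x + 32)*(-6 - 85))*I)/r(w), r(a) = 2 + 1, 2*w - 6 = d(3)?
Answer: -3086720/3 ≈ -1.0289e+6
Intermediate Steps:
w = 9/2 (w = 3 + (½)*3 = 3 + 3/2 = 9/2 ≈ 4.5000)
r(a) = 3
t(p, I) = -14560*I/3 (t(p, I) = (((128 + 32)*(-6 - 85))*I)/3 = ((160*(-91))*I)*(⅓) = -14560*I*(⅓) = -14560*I/3)
-t(-313, -212) = -(-14560)*(-212)/3 = -1*3086720/3 = -3086720/3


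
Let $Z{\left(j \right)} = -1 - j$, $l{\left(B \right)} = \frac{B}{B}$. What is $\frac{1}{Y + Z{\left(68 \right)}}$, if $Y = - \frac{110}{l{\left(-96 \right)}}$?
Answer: $- \frac{1}{179} \approx -0.0055866$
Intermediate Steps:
$l{\left(B \right)} = 1$
$Y = -110$ ($Y = - \frac{110}{1} = \left(-110\right) 1 = -110$)
$\frac{1}{Y + Z{\left(68 \right)}} = \frac{1}{-110 - 69} = \frac{1}{-179} = - \frac{1}{179}$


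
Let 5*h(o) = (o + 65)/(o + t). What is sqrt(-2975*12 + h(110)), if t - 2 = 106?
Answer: I*sqrt(1696599170)/218 ≈ 188.94*I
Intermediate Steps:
t = 108 (t = 2 + 106 = 108)
h(o) = (65 + o)/(5*(108 + o)) (h(o) = ((o + 65)/(o + 108))/5 = ((65 + o)/(108 + o))/5 = (65 + o)/(5*(108 + o)))
sqrt(-2975*12 + h(110)) = sqrt(-2975*12 + (65 + 110)/(5*(108 + 110))) = sqrt(-35700 + (1/5)*175/218) = sqrt(-35700 + (1/5)*(1/218)*175) = sqrt(-35700 + 35/218) = sqrt(-7782565/218) = I*sqrt(1696599170)/218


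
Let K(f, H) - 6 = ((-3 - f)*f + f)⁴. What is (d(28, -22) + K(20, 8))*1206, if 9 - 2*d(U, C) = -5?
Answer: 45202037775678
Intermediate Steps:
d(U, C) = 7 (d(U, C) = 9/2 - ½*(-5) = 9/2 + 5/2 = 7)
K(f, H) = 6 + (f + f*(-3 - f))⁴ (K(f, H) = 6 + ((-3 - f)*f + f)⁴ = 6 + (f*(-3 - f) + f)⁴ = 6 + (f + f*(-3 - f))⁴)
(d(28, -22) + K(20, 8))*1206 = (7 + (6 + 20⁴*(2 + 20)⁴))*1206 = (7 + (6 + 160000*22⁴))*1206 = (7 + (6 + 160000*234256))*1206 = (7 + (6 + 37480960000))*1206 = (7 + 37480960006)*1206 = 37480960013*1206 = 45202037775678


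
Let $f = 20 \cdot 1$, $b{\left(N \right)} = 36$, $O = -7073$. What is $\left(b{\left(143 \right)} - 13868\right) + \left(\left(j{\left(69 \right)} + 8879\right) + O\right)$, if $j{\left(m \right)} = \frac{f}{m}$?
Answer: $- \frac{829774}{69} \approx -12026.0$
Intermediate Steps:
$f = 20$
$j{\left(m \right)} = \frac{20}{m}$
$\left(b{\left(143 \right)} - 13868\right) + \left(\left(j{\left(69 \right)} + 8879\right) + O\right) = \left(36 - 13868\right) - \left(-1806 - \frac{20}{69}\right) = -13832 + \left(\left(20 \cdot \frac{1}{69} + 8879\right) - 7073\right) = -13832 + \left(\left(\frac{20}{69} + 8879\right) - 7073\right) = -13832 + \left(\frac{612671}{69} - 7073\right) = -13832 + \frac{124634}{69} = - \frac{829774}{69}$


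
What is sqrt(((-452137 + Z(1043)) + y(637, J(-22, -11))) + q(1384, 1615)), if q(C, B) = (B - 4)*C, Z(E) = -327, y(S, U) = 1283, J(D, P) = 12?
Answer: sqrt(1778443) ≈ 1333.6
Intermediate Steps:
q(C, B) = C*(-4 + B) (q(C, B) = (-4 + B)*C = C*(-4 + B))
sqrt(((-452137 + Z(1043)) + y(637, J(-22, -11))) + q(1384, 1615)) = sqrt(((-452137 - 327) + 1283) + 1384*(-4 + 1615)) = sqrt((-452464 + 1283) + 1384*1611) = sqrt(-451181 + 2229624) = sqrt(1778443)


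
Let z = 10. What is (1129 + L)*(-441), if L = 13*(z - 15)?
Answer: -469224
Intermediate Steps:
L = -65 (L = 13*(10 - 15) = 13*(-5) = -65)
(1129 + L)*(-441) = (1129 - 65)*(-441) = 1064*(-441) = -469224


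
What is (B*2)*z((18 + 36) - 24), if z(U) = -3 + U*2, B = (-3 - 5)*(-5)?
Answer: 4560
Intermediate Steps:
B = 40 (B = -8*(-5) = 40)
z(U) = -3 + 2*U
(B*2)*z((18 + 36) - 24) = (40*2)*(-3 + 2*((18 + 36) - 24)) = 80*(-3 + 2*(54 - 24)) = 80*(-3 + 2*30) = 80*(-3 + 60) = 80*57 = 4560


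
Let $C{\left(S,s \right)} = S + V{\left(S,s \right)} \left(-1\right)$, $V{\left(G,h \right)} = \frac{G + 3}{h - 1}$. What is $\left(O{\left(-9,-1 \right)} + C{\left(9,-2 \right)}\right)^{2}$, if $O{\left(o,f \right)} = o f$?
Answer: $484$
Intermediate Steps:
$O{\left(o,f \right)} = f o$
$V{\left(G,h \right)} = \frac{3 + G}{-1 + h}$
$C{\left(S,s \right)} = S - \frac{3 + S}{-1 + s}$ ($C{\left(S,s \right)} = S + \frac{3 + S}{-1 + s} \left(-1\right) = S - \frac{3 + S}{-1 + s}$)
$\left(O{\left(-9,-1 \right)} + C{\left(9,-2 \right)}\right)^{2} = \left(\left(-1\right) \left(-9\right) + \frac{-3 - 9 + 9 \left(-1 - 2\right)}{-1 - 2}\right)^{2} = \left(9 + \frac{-3 - 9 + 9 \left(-3\right)}{-3}\right)^{2} = \left(9 - \frac{-3 - 9 - 27}{3}\right)^{2} = \left(9 - -13\right)^{2} = \left(9 + 13\right)^{2} = 22^{2} = 484$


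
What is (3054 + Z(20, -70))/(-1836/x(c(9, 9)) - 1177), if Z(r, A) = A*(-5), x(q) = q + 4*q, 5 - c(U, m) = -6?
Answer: -187220/66571 ≈ -2.8123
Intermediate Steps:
c(U, m) = 11 (c(U, m) = 5 - 1*(-6) = 5 + 6 = 11)
x(q) = 5*q
Z(r, A) = -5*A
(3054 + Z(20, -70))/(-1836/x(c(9, 9)) - 1177) = (3054 - 5*(-70))/(-1836/(5*11) - 1177) = (3054 + 350)/(-1836/55 - 1177) = 3404/(-1836*1/55 - 1177) = 3404/(-1836/55 - 1177) = 3404/(-66571/55) = 3404*(-55/66571) = -187220/66571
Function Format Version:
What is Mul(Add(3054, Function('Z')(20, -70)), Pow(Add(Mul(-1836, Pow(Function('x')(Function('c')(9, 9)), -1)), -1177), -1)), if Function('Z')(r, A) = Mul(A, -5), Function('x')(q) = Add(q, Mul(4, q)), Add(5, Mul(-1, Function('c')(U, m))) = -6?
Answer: Rational(-187220, 66571) ≈ -2.8123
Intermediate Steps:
Function('c')(U, m) = 11 (Function('c')(U, m) = Add(5, Mul(-1, -6)) = Add(5, 6) = 11)
Function('x')(q) = Mul(5, q)
Function('Z')(r, A) = Mul(-5, A)
Mul(Add(3054, Function('Z')(20, -70)), Pow(Add(Mul(-1836, Pow(Function('x')(Function('c')(9, 9)), -1)), -1177), -1)) = Mul(Add(3054, Mul(-5, -70)), Pow(Add(Mul(-1836, Pow(Mul(5, 11), -1)), -1177), -1)) = Mul(Add(3054, 350), Pow(Add(Mul(-1836, Pow(55, -1)), -1177), -1)) = Mul(3404, Pow(Add(Mul(-1836, Rational(1, 55)), -1177), -1)) = Mul(3404, Pow(Add(Rational(-1836, 55), -1177), -1)) = Mul(3404, Pow(Rational(-66571, 55), -1)) = Mul(3404, Rational(-55, 66571)) = Rational(-187220, 66571)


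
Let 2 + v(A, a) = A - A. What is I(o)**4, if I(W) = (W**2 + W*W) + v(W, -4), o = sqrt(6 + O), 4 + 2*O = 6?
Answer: 20736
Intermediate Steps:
v(A, a) = -2 (v(A, a) = -2 + (A - A) = -2 + 0 = -2)
O = 1 (O = -2 + (1/2)*6 = -2 + 3 = 1)
o = sqrt(7) (o = sqrt(6 + 1) = sqrt(7) ≈ 2.6458)
I(W) = -2 + 2*W**2 (I(W) = (W**2 + W*W) - 2 = (W**2 + W**2) - 2 = 2*W**2 - 2 = -2 + 2*W**2)
I(o)**4 = (-2 + 2*(sqrt(7))**2)**4 = (-2 + 2*7)**4 = (-2 + 14)**4 = 12**4 = 20736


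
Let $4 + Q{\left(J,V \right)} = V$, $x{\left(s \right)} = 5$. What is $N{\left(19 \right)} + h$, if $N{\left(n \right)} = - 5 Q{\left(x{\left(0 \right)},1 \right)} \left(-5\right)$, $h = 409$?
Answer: $334$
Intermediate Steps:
$Q{\left(J,V \right)} = -4 + V$
$N{\left(n \right)} = -75$ ($N{\left(n \right)} = - 5 \left(-4 + 1\right) \left(-5\right) = \left(-5\right) \left(-3\right) \left(-5\right) = 15 \left(-5\right) = -75$)
$N{\left(19 \right)} + h = -75 + 409 = 334$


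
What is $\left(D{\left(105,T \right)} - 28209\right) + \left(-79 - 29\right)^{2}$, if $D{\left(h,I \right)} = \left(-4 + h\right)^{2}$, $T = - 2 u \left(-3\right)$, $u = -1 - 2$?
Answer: $-6344$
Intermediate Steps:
$u = -3$ ($u = -1 - 2 = -3$)
$T = -18$ ($T = \left(-2\right) \left(-3\right) \left(-3\right) = 6 \left(-3\right) = -18$)
$\left(D{\left(105,T \right)} - 28209\right) + \left(-79 - 29\right)^{2} = \left(\left(-4 + 105\right)^{2} - 28209\right) + \left(-79 - 29\right)^{2} = \left(101^{2} - 28209\right) + \left(-108\right)^{2} = \left(10201 - 28209\right) + 11664 = -18008 + 11664 = -6344$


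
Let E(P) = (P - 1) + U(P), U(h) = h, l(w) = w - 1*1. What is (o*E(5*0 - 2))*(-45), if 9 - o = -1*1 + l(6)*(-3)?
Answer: 5625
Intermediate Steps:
l(w) = -1 + w (l(w) = w - 1 = -1 + w)
E(P) = -1 + 2*P (E(P) = (P - 1) + P = (-1 + P) + P = -1 + 2*P)
o = 25 (o = 9 - (-1*1 + (-1 + 6)*(-3)) = 9 - (-1 + 5*(-3)) = 9 - (-1 - 15) = 9 - 1*(-16) = 9 + 16 = 25)
(o*E(5*0 - 2))*(-45) = (25*(-1 + 2*(5*0 - 2)))*(-45) = (25*(-1 + 2*(0 - 2)))*(-45) = (25*(-1 + 2*(-2)))*(-45) = (25*(-1 - 4))*(-45) = (25*(-5))*(-45) = -125*(-45) = 5625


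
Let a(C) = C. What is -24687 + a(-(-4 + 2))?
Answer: -24685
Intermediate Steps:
-24687 + a(-(-4 + 2)) = -24687 - (-4 + 2) = -24687 - 1*(-2) = -24687 + 2 = -24685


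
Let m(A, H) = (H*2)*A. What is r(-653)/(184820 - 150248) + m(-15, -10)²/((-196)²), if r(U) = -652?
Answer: 48225512/20751843 ≈ 2.3239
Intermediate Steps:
m(A, H) = 2*A*H (m(A, H) = (2*H)*A = 2*A*H)
r(-653)/(184820 - 150248) + m(-15, -10)²/((-196)²) = -652/(184820 - 150248) + (2*(-15)*(-10))²/((-196)²) = -652/34572 + 300²/38416 = -652*1/34572 + 90000*(1/38416) = -163/8643 + 5625/2401 = 48225512/20751843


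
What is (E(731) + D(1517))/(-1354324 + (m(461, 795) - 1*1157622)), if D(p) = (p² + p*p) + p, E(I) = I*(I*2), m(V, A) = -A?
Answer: -5672817/2512741 ≈ -2.2576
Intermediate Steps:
E(I) = 2*I² (E(I) = I*(2*I) = 2*I²)
D(p) = p + 2*p² (D(p) = (p² + p²) + p = 2*p² + p = p + 2*p²)
(E(731) + D(1517))/(-1354324 + (m(461, 795) - 1*1157622)) = (2*731² + 1517*(1 + 2*1517))/(-1354324 + (-1*795 - 1*1157622)) = (2*534361 + 1517*(1 + 3034))/(-1354324 + (-795 - 1157622)) = (1068722 + 1517*3035)/(-1354324 - 1158417) = (1068722 + 4604095)/(-2512741) = 5672817*(-1/2512741) = -5672817/2512741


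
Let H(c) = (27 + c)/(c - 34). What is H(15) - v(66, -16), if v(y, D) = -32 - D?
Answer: 262/19 ≈ 13.789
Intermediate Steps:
H(c) = (27 + c)/(-34 + c)
H(15) - v(66, -16) = (27 + 15)/(-34 + 15) - (-32 - 1*(-16)) = 42/(-19) - (-32 + 16) = -1/19*42 - 1*(-16) = -42/19 + 16 = 262/19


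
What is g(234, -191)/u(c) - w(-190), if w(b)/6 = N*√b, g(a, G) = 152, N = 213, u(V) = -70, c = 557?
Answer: -76/35 - 1278*I*√190 ≈ -2.1714 - 17616.0*I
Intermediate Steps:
w(b) = 1278*√b (w(b) = 6*(213*√b) = 1278*√b)
g(234, -191)/u(c) - w(-190) = 152/(-70) - 1278*√(-190) = 152*(-1/70) - 1278*I*√190 = -76/35 - 1278*I*√190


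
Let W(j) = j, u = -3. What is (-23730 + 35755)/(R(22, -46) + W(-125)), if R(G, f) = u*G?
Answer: -12025/191 ≈ -62.958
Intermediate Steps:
R(G, f) = -3*G
(-23730 + 35755)/(R(22, -46) + W(-125)) = (-23730 + 35755)/(-3*22 - 125) = 12025/(-66 - 125) = 12025/(-191) = 12025*(-1/191) = -12025/191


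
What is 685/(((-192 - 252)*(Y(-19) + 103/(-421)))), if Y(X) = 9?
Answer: -288385/1636584 ≈ -0.17621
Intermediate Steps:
685/(((-192 - 252)*(Y(-19) + 103/(-421)))) = 685/(((-192 - 252)*(9 + 103/(-421)))) = 685/((-444*(9 + 103*(-1/421)))) = 685/((-444*(9 - 103/421))) = 685/((-444*3686/421)) = 685/(-1636584/421) = 685*(-421/1636584) = -288385/1636584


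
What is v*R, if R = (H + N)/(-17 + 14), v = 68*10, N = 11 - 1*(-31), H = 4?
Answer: -31280/3 ≈ -10427.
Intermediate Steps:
N = 42 (N = 11 + 31 = 42)
v = 680
R = -46/3 (R = (4 + 42)/(-17 + 14) = 46/(-3) = 46*(-1/3) = -46/3 ≈ -15.333)
v*R = 680*(-46/3) = -31280/3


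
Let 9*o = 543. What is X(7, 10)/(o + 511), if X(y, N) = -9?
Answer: -27/1714 ≈ -0.015753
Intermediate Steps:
o = 181/3 (o = (⅑)*543 = 181/3 ≈ 60.333)
X(7, 10)/(o + 511) = -9/(181/3 + 511) = -9/1714/3 = -9*3/1714 = -27/1714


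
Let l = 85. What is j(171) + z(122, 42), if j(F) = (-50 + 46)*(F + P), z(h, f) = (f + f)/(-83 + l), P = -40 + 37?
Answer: -630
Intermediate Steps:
P = -3
z(h, f) = f (z(h, f) = (f + f)/(-83 + 85) = (2*f)/2 = (2*f)*(½) = f)
j(F) = 12 - 4*F (j(F) = (-50 + 46)*(F - 3) = -4*(-3 + F) = 12 - 4*F)
j(171) + z(122, 42) = (12 - 4*171) + 42 = (12 - 684) + 42 = -672 + 42 = -630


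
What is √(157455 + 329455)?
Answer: √486910 ≈ 697.79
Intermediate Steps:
√(157455 + 329455) = √486910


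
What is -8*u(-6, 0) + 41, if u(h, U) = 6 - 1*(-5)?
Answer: -47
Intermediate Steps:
u(h, U) = 11 (u(h, U) = 6 + 5 = 11)
-8*u(-6, 0) + 41 = -8*11 + 41 = -88 + 41 = -47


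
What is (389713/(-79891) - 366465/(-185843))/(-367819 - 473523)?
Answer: 440287528/127464885047527 ≈ 3.4542e-6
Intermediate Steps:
(389713/(-79891) - 366465/(-185843))/(-367819 - 473523) = (389713*(-1/79891) - 366465*(-1/185843))/(-841342) = (-389713/79891 + 366465/185843)*(-1/841342) = -880575056/303003737*(-1/841342) = 440287528/127464885047527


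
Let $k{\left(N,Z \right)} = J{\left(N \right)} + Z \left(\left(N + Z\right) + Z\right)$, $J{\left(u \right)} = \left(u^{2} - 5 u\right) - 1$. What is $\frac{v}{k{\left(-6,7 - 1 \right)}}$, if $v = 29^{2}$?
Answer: $\frac{841}{101} \approx 8.3267$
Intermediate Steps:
$J{\left(u \right)} = -1 + u^{2} - 5 u$
$k{\left(N,Z \right)} = -1 + N^{2} - 5 N + Z \left(N + 2 Z\right)$ ($k{\left(N,Z \right)} = \left(-1 + N^{2} - 5 N\right) + Z \left(\left(N + Z\right) + Z\right) = \left(-1 + N^{2} - 5 N\right) + Z \left(N + 2 Z\right) = -1 + N^{2} - 5 N + Z \left(N + 2 Z\right)$)
$v = 841$
$\frac{v}{k{\left(-6,7 - 1 \right)}} = \frac{841}{-1 + \left(-6\right)^{2} - -30 + 2 \left(7 - 1\right)^{2} - 6 \left(7 - 1\right)} = \frac{841}{-1 + 36 + 30 + 2 \left(7 - 1\right)^{2} - 6 \left(7 - 1\right)} = \frac{841}{-1 + 36 + 30 + 2 \cdot 6^{2} - 36} = \frac{841}{-1 + 36 + 30 + 2 \cdot 36 - 36} = \frac{841}{-1 + 36 + 30 + 72 - 36} = \frac{841}{101}$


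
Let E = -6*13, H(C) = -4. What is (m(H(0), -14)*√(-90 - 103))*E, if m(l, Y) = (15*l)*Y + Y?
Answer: -64428*I*√193 ≈ -8.9506e+5*I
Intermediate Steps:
m(l, Y) = Y + 15*Y*l (m(l, Y) = 15*Y*l + Y = Y + 15*Y*l)
E = -78
(m(H(0), -14)*√(-90 - 103))*E = ((-14*(1 + 15*(-4)))*√(-90 - 103))*(-78) = ((-14*(1 - 60))*√(-193))*(-78) = ((-14*(-59))*(I*√193))*(-78) = (826*(I*√193))*(-78) = (826*I*√193)*(-78) = -64428*I*√193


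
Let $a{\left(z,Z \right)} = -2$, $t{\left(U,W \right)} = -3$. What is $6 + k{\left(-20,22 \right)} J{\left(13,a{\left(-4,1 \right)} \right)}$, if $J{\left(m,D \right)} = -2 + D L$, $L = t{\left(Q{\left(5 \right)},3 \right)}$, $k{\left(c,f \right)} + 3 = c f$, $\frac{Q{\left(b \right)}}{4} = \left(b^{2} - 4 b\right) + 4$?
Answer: $-1766$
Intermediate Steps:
$Q{\left(b \right)} = 16 - 16 b + 4 b^{2}$ ($Q{\left(b \right)} = 4 \left(\left(b^{2} - 4 b\right) + 4\right) = 4 \left(4 + b^{2} - 4 b\right) = 16 - 16 b + 4 b^{2}$)
$k{\left(c,f \right)} = -3 + c f$
$L = -3$
$J{\left(m,D \right)} = -2 - 3 D$ ($J{\left(m,D \right)} = -2 + D \left(-3\right) = -2 - 3 D$)
$6 + k{\left(-20,22 \right)} J{\left(13,a{\left(-4,1 \right)} \right)} = 6 + \left(-3 - 440\right) \left(-2 - -6\right) = 6 + \left(-3 - 440\right) \left(-2 + 6\right) = 6 - 1772 = -1766$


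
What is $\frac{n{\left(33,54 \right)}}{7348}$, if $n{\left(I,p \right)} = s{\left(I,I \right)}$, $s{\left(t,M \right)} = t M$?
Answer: $\frac{99}{668} \approx 0.1482$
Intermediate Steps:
$s{\left(t,M \right)} = M t$
$n{\left(I,p \right)} = I^{2}$ ($n{\left(I,p \right)} = I I = I^{2}$)
$\frac{n{\left(33,54 \right)}}{7348} = \frac{33^{2}}{7348} = 1089 \cdot \frac{1}{7348} = \frac{99}{668}$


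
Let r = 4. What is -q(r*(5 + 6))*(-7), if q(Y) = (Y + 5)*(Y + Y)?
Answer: 30184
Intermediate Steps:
q(Y) = 2*Y*(5 + Y) (q(Y) = (5 + Y)*(2*Y) = 2*Y*(5 + Y))
-q(r*(5 + 6))*(-7) = -2*4*(5 + 6)*(5 + 4*(5 + 6))*(-7) = -2*4*11*(5 + 4*11)*(-7) = -2*44*(5 + 44)*(-7) = -2*44*49*(-7) = -1*4312*(-7) = -4312*(-7) = 30184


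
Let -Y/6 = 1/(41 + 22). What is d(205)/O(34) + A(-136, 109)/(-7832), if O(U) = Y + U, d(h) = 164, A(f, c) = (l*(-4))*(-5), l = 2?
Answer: 9461/1958 ≈ 4.8320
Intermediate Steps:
A(f, c) = 40 (A(f, c) = (2*(-4))*(-5) = -8*(-5) = 40)
Y = -2/21 (Y = -6/(41 + 22) = -6/63 = -6*1/63 = -2/21 ≈ -0.095238)
O(U) = -2/21 + U
d(205)/O(34) + A(-136, 109)/(-7832) = 164/(-2/21 + 34) + 40/(-7832) = 164/(712/21) + 40*(-1/7832) = 164*(21/712) - 5/979 = 861/178 - 5/979 = 9461/1958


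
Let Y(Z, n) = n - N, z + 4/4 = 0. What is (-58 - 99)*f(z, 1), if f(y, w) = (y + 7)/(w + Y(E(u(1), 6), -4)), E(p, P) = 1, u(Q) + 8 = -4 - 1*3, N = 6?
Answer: 314/3 ≈ 104.67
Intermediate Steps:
z = -1 (z = -1 + 0 = -1)
u(Q) = -15 (u(Q) = -8 + (-4 - 1*3) = -8 + (-4 - 3) = -8 - 7 = -15)
Y(Z, n) = -6 + n (Y(Z, n) = n - 1*6 = n - 6 = -6 + n)
f(y, w) = (7 + y)/(-10 + w) (f(y, w) = (y + 7)/(w + (-6 - 4)) = (7 + y)/(w - 10) = (7 + y)/(-10 + w))
(-58 - 99)*f(z, 1) = (-58 - 99)*((7 - 1)/(-10 + 1)) = -157*6/(-9) = -(-157)*6/9 = -157*(-⅔) = 314/3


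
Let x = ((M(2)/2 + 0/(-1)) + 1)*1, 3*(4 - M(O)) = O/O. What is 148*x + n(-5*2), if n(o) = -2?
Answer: 1252/3 ≈ 417.33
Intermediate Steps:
M(O) = 11/3 (M(O) = 4 - O/(3*O) = 4 - ⅓*1 = 4 - ⅓ = 11/3)
x = 17/6 (x = (((11/3)/2 + 0/(-1)) + 1)*1 = (((11/3)*(½) + 0*(-1)) + 1)*1 = ((11/6 + 0) + 1)*1 = (11/6 + 1)*1 = (17/6)*1 = 17/6 ≈ 2.8333)
148*x + n(-5*2) = 148*(17/6) - 2 = 1258/3 - 2 = 1252/3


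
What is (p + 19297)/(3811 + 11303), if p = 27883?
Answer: 23590/7557 ≈ 3.1216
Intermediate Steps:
(p + 19297)/(3811 + 11303) = (27883 + 19297)/(3811 + 11303) = 47180/15114 = 47180*(1/15114) = 23590/7557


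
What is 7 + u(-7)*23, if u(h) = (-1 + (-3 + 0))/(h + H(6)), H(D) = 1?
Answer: 67/3 ≈ 22.333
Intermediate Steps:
u(h) = -4/(1 + h) (u(h) = (-1 + (-3 + 0))/(h + 1) = (-1 - 3)/(1 + h) = -4/(1 + h))
7 + u(-7)*23 = 7 - 4/(1 - 7)*23 = 7 - 4/(-6)*23 = 7 - 4*(-1/6)*23 = 7 + (2/3)*23 = 7 + 46/3 = 67/3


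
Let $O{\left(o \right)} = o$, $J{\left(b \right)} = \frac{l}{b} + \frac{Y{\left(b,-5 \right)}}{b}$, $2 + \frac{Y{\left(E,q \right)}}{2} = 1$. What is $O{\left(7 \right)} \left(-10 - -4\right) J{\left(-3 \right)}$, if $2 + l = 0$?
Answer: $-56$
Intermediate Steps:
$l = -2$ ($l = -2 + 0 = -2$)
$Y{\left(E,q \right)} = -2$ ($Y{\left(E,q \right)} = -4 + 2 \cdot 1 = -4 + 2 = -2$)
$J{\left(b \right)} = - \frac{4}{b}$ ($J{\left(b \right)} = - \frac{2}{b} - \frac{2}{b} = - \frac{4}{b}$)
$O{\left(7 \right)} \left(-10 - -4\right) J{\left(-3 \right)} = 7 \left(-10 - -4\right) \left(- \frac{4}{-3}\right) = 7 \left(-10 + 4\right) \left(\left(-4\right) \left(- \frac{1}{3}\right)\right) = 7 \left(-6\right) \frac{4}{3} = \left(-42\right) \frac{4}{3} = -56$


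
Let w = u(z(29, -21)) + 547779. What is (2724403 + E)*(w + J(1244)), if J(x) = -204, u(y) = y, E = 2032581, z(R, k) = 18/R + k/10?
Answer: 377695779127932/145 ≈ 2.6048e+12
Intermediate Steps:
z(R, k) = 18/R + k/10 (z(R, k) = 18/R + k*(1/10) = 18/R + k/10)
w = 158855481/290 (w = (18/29 + (1/10)*(-21)) + 547779 = (18*(1/29) - 21/10) + 547779 = (18/29 - 21/10) + 547779 = -429/290 + 547779 = 158855481/290 ≈ 5.4778e+5)
(2724403 + E)*(w + J(1244)) = (2724403 + 2032581)*(158855481/290 - 204) = 4756984*(158796321/290) = 377695779127932/145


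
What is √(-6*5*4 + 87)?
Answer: I*√33 ≈ 5.7446*I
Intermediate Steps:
√(-6*5*4 + 87) = √(-30*4 + 87) = √(-120 + 87) = √(-33) = I*√33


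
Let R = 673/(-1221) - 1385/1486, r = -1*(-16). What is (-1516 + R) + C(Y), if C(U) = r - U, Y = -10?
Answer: -2706156103/1814406 ≈ -1491.5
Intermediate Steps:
r = 16
C(U) = 16 - U
R = -2691163/1814406 (R = 673*(-1/1221) - 1385*1/1486 = -673/1221 - 1385/1486 = -2691163/1814406 ≈ -1.4832)
(-1516 + R) + C(Y) = (-1516 - 2691163/1814406) + (16 - 1*(-10)) = -2753330659/1814406 + (16 + 10) = -2753330659/1814406 + 26 = -2706156103/1814406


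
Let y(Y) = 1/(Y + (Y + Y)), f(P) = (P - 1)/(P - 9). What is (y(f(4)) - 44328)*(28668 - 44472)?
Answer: 700568492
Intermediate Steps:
f(P) = (-1 + P)/(-9 + P)
y(Y) = 1/(3*Y) (y(Y) = 1/(Y + 2*Y) = 1/(3*Y))
(y(f(4)) - 44328)*(28668 - 44472) = (1/(3*(((-1 + 4)/(-9 + 4)))) - 44328)*(28668 - 44472) = (1/(3*((3/(-5)))) - 44328)*(-15804) = (1/(3*((-⅕*3))) - 44328)*(-15804) = (1/(3*(-⅗)) - 44328)*(-15804) = ((⅓)*(-5/3) - 44328)*(-15804) = (-5/9 - 44328)*(-15804) = -398957/9*(-15804) = 700568492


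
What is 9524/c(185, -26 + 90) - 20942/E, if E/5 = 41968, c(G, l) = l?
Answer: 31205873/209840 ≈ 148.71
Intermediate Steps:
E = 209840 (E = 5*41968 = 209840)
9524/c(185, -26 + 90) - 20942/E = 9524/(-26 + 90) - 20942/209840 = 9524/64 - 20942*1/209840 = 9524*(1/64) - 10471/104920 = 2381/16 - 10471/104920 = 31205873/209840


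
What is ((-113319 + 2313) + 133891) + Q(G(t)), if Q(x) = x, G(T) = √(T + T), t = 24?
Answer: 22885 + 4*√3 ≈ 22892.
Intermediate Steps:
G(T) = √2*√T (G(T) = √(2*T) = √2*√T)
((-113319 + 2313) + 133891) + Q(G(t)) = ((-113319 + 2313) + 133891) + √2*√24 = (-111006 + 133891) + √2*(2*√6) = 22885 + 4*√3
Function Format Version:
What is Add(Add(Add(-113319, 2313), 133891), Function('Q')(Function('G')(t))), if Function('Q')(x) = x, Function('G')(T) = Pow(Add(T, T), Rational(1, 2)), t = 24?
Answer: Add(22885, Mul(4, Pow(3, Rational(1, 2)))) ≈ 22892.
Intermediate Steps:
Function('G')(T) = Mul(Pow(2, Rational(1, 2)), Pow(T, Rational(1, 2))) (Function('G')(T) = Pow(Mul(2, T), Rational(1, 2)) = Mul(Pow(2, Rational(1, 2)), Pow(T, Rational(1, 2))))
Add(Add(Add(-113319, 2313), 133891), Function('Q')(Function('G')(t))) = Add(Add(Add(-113319, 2313), 133891), Mul(Pow(2, Rational(1, 2)), Pow(24, Rational(1, 2)))) = Add(Add(-111006, 133891), Mul(Pow(2, Rational(1, 2)), Mul(2, Pow(6, Rational(1, 2))))) = Add(22885, Mul(4, Pow(3, Rational(1, 2))))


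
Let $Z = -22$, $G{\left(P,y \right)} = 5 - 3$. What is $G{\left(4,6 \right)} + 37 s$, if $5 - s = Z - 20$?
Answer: $1741$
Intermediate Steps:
$G{\left(P,y \right)} = 2$ ($G{\left(P,y \right)} = 5 - 3 = 2$)
$s = 47$ ($s = 5 - \left(-22 - 20\right) = 5 - -42 = 5 + 42 = 47$)
$G{\left(4,6 \right)} + 37 s = 2 + 37 \cdot 47 = 2 + 1739 = 1741$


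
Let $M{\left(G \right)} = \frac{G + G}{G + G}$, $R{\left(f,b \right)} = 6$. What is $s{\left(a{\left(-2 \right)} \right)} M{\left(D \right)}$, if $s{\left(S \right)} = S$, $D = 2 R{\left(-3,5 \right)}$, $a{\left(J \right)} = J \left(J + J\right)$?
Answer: $8$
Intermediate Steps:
$a{\left(J \right)} = 2 J^{2}$ ($a{\left(J \right)} = J 2 J = 2 J^{2}$)
$D = 12$ ($D = 2 \cdot 6 = 12$)
$M{\left(G \right)} = 1$ ($M{\left(G \right)} = \frac{2 G}{2 G} = 2 G \frac{1}{2 G} = 1$)
$s{\left(a{\left(-2 \right)} \right)} M{\left(D \right)} = 2 \left(-2\right)^{2} \cdot 1 = 2 \cdot 4 \cdot 1 = 8 \cdot 1 = 8$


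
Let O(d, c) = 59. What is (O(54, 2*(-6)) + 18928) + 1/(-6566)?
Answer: 124668641/6566 ≈ 18987.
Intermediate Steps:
(O(54, 2*(-6)) + 18928) + 1/(-6566) = (59 + 18928) + 1/(-6566) = 18987 - 1/6566 = 124668641/6566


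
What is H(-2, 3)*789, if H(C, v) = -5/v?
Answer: -1315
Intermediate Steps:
H(-2, 3)*789 = -5/3*789 = -1315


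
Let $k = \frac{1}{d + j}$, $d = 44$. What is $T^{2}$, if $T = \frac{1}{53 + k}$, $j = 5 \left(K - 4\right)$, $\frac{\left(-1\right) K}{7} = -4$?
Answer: $\frac{26896}{75568249} \approx 0.00035592$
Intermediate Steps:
$K = 28$ ($K = \left(-7\right) \left(-4\right) = 28$)
$j = 120$ ($j = 5 \left(28 - 4\right) = 5 \cdot 24 = 120$)
$k = \frac{1}{164}$ ($k = \frac{1}{44 + 120} = \frac{1}{164} \approx 0.0060976$)
$T = \frac{164}{8693}$ ($T = \frac{1}{53 + \frac{1}{164}} = \frac{1}{\frac{8693}{164}} = \frac{164}{8693} \approx 0.018866$)
$T^{2} = \left(\frac{164}{8693}\right)^{2} = \frac{26896}{75568249}$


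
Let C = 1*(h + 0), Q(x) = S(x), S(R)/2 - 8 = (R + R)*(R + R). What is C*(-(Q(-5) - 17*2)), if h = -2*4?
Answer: 1456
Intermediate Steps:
S(R) = 16 + 8*R² (S(R) = 16 + 2*((R + R)*(R + R)) = 16 + 2*((2*R)*(2*R)) = 16 + 2*(4*R²) = 16 + 8*R²)
Q(x) = 16 + 8*x²
h = -8
C = -8 (C = 1*(-8 + 0) = 1*(-8) = -8)
C*(-(Q(-5) - 17*2)) = -(-8)*((16 + 8*(-5)²) - 17*2) = -(-8)*((16 + 8*25) - 1*34) = -(-8)*((16 + 200) - 34) = -(-8)*(216 - 34) = -(-8)*182 = -8*(-182) = 1456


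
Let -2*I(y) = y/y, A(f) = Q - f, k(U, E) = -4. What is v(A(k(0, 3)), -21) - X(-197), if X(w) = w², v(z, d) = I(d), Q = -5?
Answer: -77619/2 ≈ -38810.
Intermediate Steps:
A(f) = -5 - f
I(y) = -½ (I(y) = -y/(2*y) = -½*1 = -½)
v(z, d) = -½
v(A(k(0, 3)), -21) - X(-197) = -½ - 1*(-197)² = -½ - 1*38809 = -½ - 38809 = -77619/2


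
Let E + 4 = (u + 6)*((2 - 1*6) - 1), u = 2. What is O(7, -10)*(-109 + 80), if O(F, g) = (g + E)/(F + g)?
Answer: -522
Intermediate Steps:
E = -44 (E = -4 + (2 + 6)*((2 - 1*6) - 1) = -4 + 8*((2 - 6) - 1) = -4 + 8*(-4 - 1) = -4 + 8*(-5) = -4 - 40 = -44)
O(F, g) = (-44 + g)/(F + g) (O(F, g) = (g - 44)/(F + g) = (-44 + g)/(F + g))
O(7, -10)*(-109 + 80) = ((-44 - 10)/(7 - 10))*(-109 + 80) = (-54/(-3))*(-29) = -⅓*(-54)*(-29) = 18*(-29) = -522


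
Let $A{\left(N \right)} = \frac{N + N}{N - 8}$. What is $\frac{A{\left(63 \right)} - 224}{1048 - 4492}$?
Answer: $\frac{871}{13530} \approx 0.064375$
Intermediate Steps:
$A{\left(N \right)} = \frac{2 N}{-8 + N}$
$\frac{A{\left(63 \right)} - 224}{1048 - 4492} = \frac{2 \cdot 63 \frac{1}{-8 + 63} - 224}{1048 - 4492} = \frac{2 \cdot 63 \cdot \frac{1}{55} - 224}{-3444} = \left(2 \cdot 63 \cdot \frac{1}{55} - 224\right) \left(- \frac{1}{3444}\right) = \left(\frac{126}{55} - 224\right) \left(- \frac{1}{3444}\right) = \left(- \frac{12194}{55}\right) \left(- \frac{1}{3444}\right) = \frac{871}{13530}$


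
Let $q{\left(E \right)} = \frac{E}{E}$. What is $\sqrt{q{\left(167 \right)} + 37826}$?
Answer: $9 \sqrt{467} \approx 194.49$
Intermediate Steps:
$q{\left(E \right)} = 1$
$\sqrt{q{\left(167 \right)} + 37826} = \sqrt{1 + 37826} = \sqrt{37827} = 9 \sqrt{467}$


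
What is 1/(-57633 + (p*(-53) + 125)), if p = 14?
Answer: -1/58250 ≈ -1.7167e-5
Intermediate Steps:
1/(-57633 + (p*(-53) + 125)) = 1/(-57633 + (14*(-53) + 125)) = 1/(-57633 + (-742 + 125)) = 1/(-57633 - 617) = 1/(-58250) = -1/58250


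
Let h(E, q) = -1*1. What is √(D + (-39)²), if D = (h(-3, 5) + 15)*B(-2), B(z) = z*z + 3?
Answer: √1619 ≈ 40.237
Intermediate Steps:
B(z) = 3 + z² (B(z) = z² + 3 = 3 + z²)
h(E, q) = -1
D = 98 (D = (-1 + 15)*(3 + (-2)²) = 14*(3 + 4) = 14*7 = 98)
√(D + (-39)²) = √(98 + (-39)²) = √(98 + 1521) = √1619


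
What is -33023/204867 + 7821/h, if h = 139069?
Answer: -2990210780/28490648823 ≈ -0.10495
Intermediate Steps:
-33023/204867 + 7821/h = -33023/204867 + 7821/139069 = -2990210780/28490648823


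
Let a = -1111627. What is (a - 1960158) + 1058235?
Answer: -2013550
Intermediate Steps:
(a - 1960158) + 1058235 = (-1111627 - 1960158) + 1058235 = -3071785 + 1058235 = -2013550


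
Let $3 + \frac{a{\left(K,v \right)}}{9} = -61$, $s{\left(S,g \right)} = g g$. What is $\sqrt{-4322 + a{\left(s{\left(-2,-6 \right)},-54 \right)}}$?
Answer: $i \sqrt{4898} \approx 69.986 i$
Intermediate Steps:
$s{\left(S,g \right)} = g^{2}$
$a{\left(K,v \right)} = -576$ ($a{\left(K,v \right)} = -27 + 9 \left(-61\right) = -27 - 549 = -576$)
$\sqrt{-4322 + a{\left(s{\left(-2,-6 \right)},-54 \right)}} = \sqrt{-4322 - 576} = \sqrt{-4898} = i \sqrt{4898}$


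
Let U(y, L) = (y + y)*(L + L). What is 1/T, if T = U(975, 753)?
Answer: 1/2936700 ≈ 3.4052e-7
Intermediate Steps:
U(y, L) = 4*L*y (U(y, L) = (2*y)*(2*L) = 4*L*y)
T = 2936700 (T = 4*753*975 = 2936700)
1/T = 1/2936700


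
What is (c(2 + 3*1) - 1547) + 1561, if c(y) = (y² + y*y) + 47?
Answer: 111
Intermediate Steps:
c(y) = 47 + 2*y² (c(y) = (y² + y²) + 47 = 2*y² + 47 = 47 + 2*y²)
(c(2 + 3*1) - 1547) + 1561 = ((47 + 2*(2 + 3*1)²) - 1547) + 1561 = ((47 + 2*(2 + 3)²) - 1547) + 1561 = ((47 + 2*5²) - 1547) + 1561 = ((47 + 2*25) - 1547) + 1561 = ((47 + 50) - 1547) + 1561 = (97 - 1547) + 1561 = -1450 + 1561 = 111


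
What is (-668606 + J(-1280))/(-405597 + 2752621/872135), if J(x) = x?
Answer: 292115513305/176866293487 ≈ 1.6516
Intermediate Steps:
(-668606 + J(-1280))/(-405597 + 2752621/872135) = (-668606 - 1280)/(-405597 + 2752621/872135) = -669886/(-405597 + 2752621*(1/872135)) = -669886/(-405597 + 2752621/872135) = -669886/(-353732586974/872135) = -669886*(-872135/353732586974) = 292115513305/176866293487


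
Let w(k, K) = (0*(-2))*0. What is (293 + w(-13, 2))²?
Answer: 85849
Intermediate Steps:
w(k, K) = 0 (w(k, K) = 0*0 = 0)
(293 + w(-13, 2))² = (293 + 0)² = 293² = 85849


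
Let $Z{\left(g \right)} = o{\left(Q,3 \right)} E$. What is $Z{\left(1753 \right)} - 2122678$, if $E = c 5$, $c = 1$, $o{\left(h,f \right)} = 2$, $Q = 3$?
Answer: $-2122668$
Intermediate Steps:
$E = 5$ ($E = 1 \cdot 5 = 5$)
$Z{\left(g \right)} = 10$ ($Z{\left(g \right)} = 2 \cdot 5 = 10$)
$Z{\left(1753 \right)} - 2122678 = 10 - 2122678 = -2122668$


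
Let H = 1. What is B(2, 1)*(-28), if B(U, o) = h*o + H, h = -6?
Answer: 140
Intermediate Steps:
B(U, o) = 1 - 6*o (B(U, o) = -6*o + 1 = 1 - 6*o)
B(2, 1)*(-28) = (1 - 6*1)*(-28) = (1 - 6)*(-28) = -5*(-28) = 140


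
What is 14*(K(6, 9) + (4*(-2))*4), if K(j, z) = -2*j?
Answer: -616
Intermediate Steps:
14*(K(6, 9) + (4*(-2))*4) = 14*(-2*6 + (4*(-2))*4) = 14*(-12 - 8*4) = 14*(-12 - 32) = 14*(-44) = -616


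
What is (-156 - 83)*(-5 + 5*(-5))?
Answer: 7170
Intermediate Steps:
(-156 - 83)*(-5 + 5*(-5)) = -239*(-5 - 25) = -239*(-30) = 7170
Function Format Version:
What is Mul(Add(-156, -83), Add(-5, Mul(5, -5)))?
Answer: 7170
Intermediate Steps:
Mul(Add(-156, -83), Add(-5, Mul(5, -5))) = Mul(-239, Add(-5, -25)) = Mul(-239, -30) = 7170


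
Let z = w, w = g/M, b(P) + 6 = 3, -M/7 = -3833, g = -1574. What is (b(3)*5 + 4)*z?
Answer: 17314/26831 ≈ 0.64530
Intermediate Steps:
M = 26831 (M = -7*(-3833) = 26831)
b(P) = -3 (b(P) = -6 + 3 = -3)
w = -1574/26831 ≈ -0.058663
z = -1574/26831 ≈ -0.058663
(b(3)*5 + 4)*z = (-3*5 + 4)*(-1574/26831) = (-15 + 4)*(-1574/26831) = -11*(-1574/26831) = 17314/26831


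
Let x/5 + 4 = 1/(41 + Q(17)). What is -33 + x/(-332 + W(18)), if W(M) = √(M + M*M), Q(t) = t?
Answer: -52482672/1593289 + 3465*√38/6373156 ≈ -32.936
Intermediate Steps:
W(M) = √(M + M²)
x = -1155/58 (x = -20 + 5/(41 + 17) = -20 + 5/58 = -1155/58 ≈ -19.914)
-33 + x/(-332 + W(18)) = -33 - 1155/58/(-332 + √(18*(1 + 18))) = -33 - 1155/58/(-332 + √(18*19)) = -33 - 1155/58/(-332 + √342) = -33 - 1155/58/(-332 + 3*√38) = -33 - 1155/(58*(-332 + 3*√38))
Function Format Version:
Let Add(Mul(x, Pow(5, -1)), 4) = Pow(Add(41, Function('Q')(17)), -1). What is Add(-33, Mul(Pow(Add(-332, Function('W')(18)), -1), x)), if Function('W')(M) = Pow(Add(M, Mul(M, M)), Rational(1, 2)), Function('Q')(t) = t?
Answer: Add(Rational(-52482672, 1593289), Mul(Rational(3465, 6373156), Pow(38, Rational(1, 2)))) ≈ -32.936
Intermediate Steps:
Function('W')(M) = Pow(Add(M, Pow(M, 2)), Rational(1, 2))
x = Rational(-1155, 58) (x = Add(-20, Mul(5, Pow(Add(41, 17), -1))) = Add(-20, Mul(5, Pow(58, -1))) = Add(-20, Mul(5, Rational(1, 58))) = Add(-20, Rational(5, 58)) = Rational(-1155, 58) ≈ -19.914)
Add(-33, Mul(Pow(Add(-332, Function('W')(18)), -1), x)) = Add(-33, Mul(Pow(Add(-332, Pow(Mul(18, Add(1, 18)), Rational(1, 2))), -1), Rational(-1155, 58))) = Add(-33, Mul(Pow(Add(-332, Pow(Mul(18, 19), Rational(1, 2))), -1), Rational(-1155, 58))) = Add(-33, Mul(Pow(Add(-332, Pow(342, Rational(1, 2))), -1), Rational(-1155, 58))) = Add(-33, Mul(Pow(Add(-332, Mul(3, Pow(38, Rational(1, 2)))), -1), Rational(-1155, 58))) = Add(-33, Mul(Rational(-1155, 58), Pow(Add(-332, Mul(3, Pow(38, Rational(1, 2)))), -1)))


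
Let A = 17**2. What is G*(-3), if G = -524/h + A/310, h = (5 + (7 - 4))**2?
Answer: 53979/2480 ≈ 21.766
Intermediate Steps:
h = 64 (h = (5 + 3)**2 = 8**2 = 64)
A = 289
G = -17993/2480 (G = -524/64 + 289/310 = -524*1/64 + 289*(1/310) = -131/16 + 289/310 = -17993/2480 ≈ -7.2552)
G*(-3) = -17993/2480*(-3) = 53979/2480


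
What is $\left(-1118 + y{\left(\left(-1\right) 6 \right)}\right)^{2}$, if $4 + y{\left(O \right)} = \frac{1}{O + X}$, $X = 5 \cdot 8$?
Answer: $\frac{1455193609}{1156} \approx 1.2588 \cdot 10^{6}$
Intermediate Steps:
$X = 40$
$y{\left(O \right)} = -4 + \frac{1}{40 + O}$ ($y{\left(O \right)} = -4 + \frac{1}{O + 40} = -4 + \frac{1}{40 + O}$)
$\left(-1118 + y{\left(\left(-1\right) 6 \right)}\right)^{2} = \left(-1118 + \frac{-159 - 4 \left(\left(-1\right) 6\right)}{40 - 6}\right)^{2} = \left(-1118 + \frac{-159 - -24}{40 - 6}\right)^{2} = \left(-1118 + \frac{-159 + 24}{34}\right)^{2} = \left(-1118 + \frac{1}{34} \left(-135\right)\right)^{2} = \left(-1118 - \frac{135}{34}\right)^{2} = \left(- \frac{38147}{34}\right)^{2} = \frac{1455193609}{1156}$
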